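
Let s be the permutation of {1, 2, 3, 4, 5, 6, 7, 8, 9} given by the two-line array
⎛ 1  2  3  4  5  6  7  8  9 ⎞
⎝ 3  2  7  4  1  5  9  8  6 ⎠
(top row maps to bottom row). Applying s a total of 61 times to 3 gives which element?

7

Tracing 3 → 7 → … returns to 3 after 6 steps, so 3 lies in a 6-cycle (1 3 7 9 6 5).
Since the cycle has length 6, s^61 acts on it the same as s^1 (61 mod 6 = 1).
Advancing 1 step from 3: 3 → 7.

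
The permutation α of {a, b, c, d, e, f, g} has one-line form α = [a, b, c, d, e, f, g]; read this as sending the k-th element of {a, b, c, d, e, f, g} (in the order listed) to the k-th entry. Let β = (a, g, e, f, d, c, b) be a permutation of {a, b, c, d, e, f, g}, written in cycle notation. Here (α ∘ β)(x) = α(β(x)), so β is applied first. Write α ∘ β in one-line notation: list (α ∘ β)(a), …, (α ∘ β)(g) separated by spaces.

g a b c f d e

(α ∘ β)(x) = α(β(x)). Computing each image: α(β(a)) = α(g) = g, α(β(b)) = α(a) = a, α(β(c)) = α(b) = b, α(β(d)) = α(c) = c, α(β(e)) = α(f) = f, α(β(f)) = α(d) = d, α(β(g)) = α(e) = e.
Hence α ∘ β = [g a b c f d e].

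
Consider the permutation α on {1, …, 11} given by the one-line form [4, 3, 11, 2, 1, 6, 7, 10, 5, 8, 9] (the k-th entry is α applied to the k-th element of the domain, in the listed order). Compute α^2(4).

Tracing 4 → 2 → … returns to 4 after 7 steps, so 4 lies in a 7-cycle (1 4 2 3 11 9 5).
Stepping 2 places around the cycle: 4 → 2 → 3.

3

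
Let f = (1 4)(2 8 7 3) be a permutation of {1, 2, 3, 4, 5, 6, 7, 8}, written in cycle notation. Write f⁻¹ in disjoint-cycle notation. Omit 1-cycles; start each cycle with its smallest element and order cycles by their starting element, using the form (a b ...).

(1 4)(2 3 7 8)

The inverse reverses each cycle.
Reversing each cycle of f and rotating so the smallest element leads gives (1 4)(2 3 7 8).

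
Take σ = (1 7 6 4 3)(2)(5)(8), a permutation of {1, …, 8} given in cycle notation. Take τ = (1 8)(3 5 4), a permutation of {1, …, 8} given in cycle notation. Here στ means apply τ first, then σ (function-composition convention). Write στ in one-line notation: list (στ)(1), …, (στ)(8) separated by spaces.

8 2 5 1 3 4 6 7

(στ)(x) = σ(τ(x)). Computing each image: σ(τ(1)) = σ(8) = 8, σ(τ(2)) = σ(2) = 2, σ(τ(3)) = σ(5) = 5, σ(τ(4)) = σ(3) = 1, σ(τ(5)) = σ(4) = 3, σ(τ(6)) = σ(6) = 4, σ(τ(7)) = σ(7) = 6, σ(τ(8)) = σ(1) = 7.
Hence στ = [8 2 5 1 3 4 6 7].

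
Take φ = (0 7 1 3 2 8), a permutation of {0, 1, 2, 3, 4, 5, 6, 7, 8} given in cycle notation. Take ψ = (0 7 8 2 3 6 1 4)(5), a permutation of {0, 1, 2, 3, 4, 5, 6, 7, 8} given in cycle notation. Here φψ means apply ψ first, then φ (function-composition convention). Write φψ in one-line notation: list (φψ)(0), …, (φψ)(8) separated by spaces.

For each element, apply ψ then φ: 0 → 7 → 1; 1 → 4 → 4; 2 → 3 → 2; 3 → 6 → 6; 4 → 0 → 7; 5 → 5 → 5; 6 → 1 → 3; 7 → 8 → 0; 8 → 2 → 8.
So φψ in one-line form is 1 4 2 6 7 5 3 0 8.

1 4 2 6 7 5 3 0 8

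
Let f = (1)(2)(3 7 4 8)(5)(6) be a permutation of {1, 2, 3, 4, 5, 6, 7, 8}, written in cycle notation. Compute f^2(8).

7

8 lies in the 4-cycle (3 7 4 8).
Stepping 2 places around the cycle: 8 → 3 → 7.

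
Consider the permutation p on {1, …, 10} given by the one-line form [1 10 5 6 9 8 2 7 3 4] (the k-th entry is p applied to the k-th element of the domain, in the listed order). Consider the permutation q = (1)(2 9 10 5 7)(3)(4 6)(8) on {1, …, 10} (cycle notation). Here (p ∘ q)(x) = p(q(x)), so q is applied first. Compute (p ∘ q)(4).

8

(p ∘ q)(4) = p(q(4)). q(4) = 6, then p(6) = 8. So (p ∘ q)(4) = 8.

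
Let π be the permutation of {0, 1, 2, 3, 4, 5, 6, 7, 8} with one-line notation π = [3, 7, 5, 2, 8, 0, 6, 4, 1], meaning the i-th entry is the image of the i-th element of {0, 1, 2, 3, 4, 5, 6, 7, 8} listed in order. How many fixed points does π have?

The fixed points (elements with π(x) = x) are {6}, so there is 1.

1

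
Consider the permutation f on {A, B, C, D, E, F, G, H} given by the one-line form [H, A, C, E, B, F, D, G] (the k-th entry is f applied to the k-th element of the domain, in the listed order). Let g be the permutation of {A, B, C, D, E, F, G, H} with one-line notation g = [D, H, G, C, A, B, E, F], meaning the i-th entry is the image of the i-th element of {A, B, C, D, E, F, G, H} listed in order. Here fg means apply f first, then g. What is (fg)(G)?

C

(fg)(G) = g(f(G)). f(G) = D, then g(D) = C. So (fg)(G) = C.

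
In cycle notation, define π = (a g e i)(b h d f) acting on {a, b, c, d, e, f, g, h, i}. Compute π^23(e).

e lies in the 4-cycle (a g e i).
Since the cycle has length 4, π^23 acts on it the same as π^3 (23 mod 4 = 3).
Stepping 3 places around the cycle: e → i → a → g.

g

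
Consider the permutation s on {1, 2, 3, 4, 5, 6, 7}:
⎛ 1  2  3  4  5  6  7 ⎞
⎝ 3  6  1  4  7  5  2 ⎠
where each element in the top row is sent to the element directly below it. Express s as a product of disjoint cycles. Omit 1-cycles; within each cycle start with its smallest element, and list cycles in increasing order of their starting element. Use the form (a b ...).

Start at 1 and follow images: 1 → 3 → 1, giving the cycle (1 3).
Repeating from the next unused element and collecting all non-trivial cycles gives (1 3)(2 6 5 7).

(1 3)(2 6 5 7)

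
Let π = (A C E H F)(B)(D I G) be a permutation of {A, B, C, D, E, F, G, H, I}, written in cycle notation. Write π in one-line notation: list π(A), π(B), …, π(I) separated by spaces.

C B E I H A D F G

Image by image: A↦C, B↦B, C↦E, D↦I, E↦H, F↦A, G↦D, H↦F, I↦G.
Listing these in domain order gives C B E I H A D F G.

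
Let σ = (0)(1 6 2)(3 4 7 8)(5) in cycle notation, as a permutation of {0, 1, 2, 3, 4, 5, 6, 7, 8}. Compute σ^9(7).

7 lies in the 4-cycle (3 4 7 8).
Powers repeat with period 4 on this cycle, and 9 mod 4 = 1, so σ^9(7) = σ^1(7).
Stepping 1 place around the cycle: 7 → 8.

8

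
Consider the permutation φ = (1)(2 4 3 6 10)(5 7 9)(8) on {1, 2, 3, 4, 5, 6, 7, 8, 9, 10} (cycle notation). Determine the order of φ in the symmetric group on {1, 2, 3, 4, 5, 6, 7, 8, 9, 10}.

15

The cycle type of φ is (5, 3, 1, 1).
The order of φ is the least common multiple of its cycle lengths: lcm(5, 3) = 15.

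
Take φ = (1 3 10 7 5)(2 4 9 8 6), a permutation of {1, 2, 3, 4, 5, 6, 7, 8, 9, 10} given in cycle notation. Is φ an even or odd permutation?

The cycle lengths are 5, 5.
A cycle is odd iff its length is even; φ has 0 even-length cycles, so sgn(φ) = (−1)^0 and φ is even.

even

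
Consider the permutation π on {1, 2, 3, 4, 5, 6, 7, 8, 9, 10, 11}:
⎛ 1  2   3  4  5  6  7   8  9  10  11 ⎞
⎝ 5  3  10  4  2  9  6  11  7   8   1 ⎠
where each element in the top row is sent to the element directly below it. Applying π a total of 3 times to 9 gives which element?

Tracing 9 → 7 → … returns to 9 after 3 steps, so 9 lies in a 3-cycle (6 9 7).
On a 3-cycle, π^3 is the identity, so π^3 = π^0 there (3 ≡ 0 mod 3).
So π^3(9) = 9.

9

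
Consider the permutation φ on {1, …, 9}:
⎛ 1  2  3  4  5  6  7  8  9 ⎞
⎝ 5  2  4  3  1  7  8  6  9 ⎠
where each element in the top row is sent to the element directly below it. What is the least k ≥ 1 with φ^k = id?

The disjoint-cycle form of φ has cycle lengths 3, 2, 2, 1, 1.
The order is lcm(3, 2, 2) = 6.

6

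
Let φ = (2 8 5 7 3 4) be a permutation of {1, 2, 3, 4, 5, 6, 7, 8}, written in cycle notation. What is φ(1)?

1 does not appear in any cycle of φ, so it is a fixed point: φ(1) = 1.

1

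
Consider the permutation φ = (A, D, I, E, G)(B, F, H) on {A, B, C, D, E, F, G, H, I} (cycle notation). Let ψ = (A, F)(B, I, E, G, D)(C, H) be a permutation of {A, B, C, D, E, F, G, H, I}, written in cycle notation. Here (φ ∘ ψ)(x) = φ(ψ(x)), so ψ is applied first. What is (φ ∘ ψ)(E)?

ψ(E) = G, then φ(G) = A; composing gives (φ ∘ ψ)(E) = A.

A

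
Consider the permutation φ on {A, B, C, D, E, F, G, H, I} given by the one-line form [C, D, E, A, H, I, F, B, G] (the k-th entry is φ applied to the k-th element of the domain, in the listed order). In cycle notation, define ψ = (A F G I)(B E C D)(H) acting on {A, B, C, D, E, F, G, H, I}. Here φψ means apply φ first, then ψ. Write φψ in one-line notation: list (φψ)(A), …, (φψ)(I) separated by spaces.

For each element, apply φ then ψ: A → C → D; B → D → B; C → E → C; D → A → F; E → H → H; F → I → A; G → F → G; H → B → E; I → G → I.
Collecting the images, φψ = [D B C F H A G E I].

D B C F H A G E I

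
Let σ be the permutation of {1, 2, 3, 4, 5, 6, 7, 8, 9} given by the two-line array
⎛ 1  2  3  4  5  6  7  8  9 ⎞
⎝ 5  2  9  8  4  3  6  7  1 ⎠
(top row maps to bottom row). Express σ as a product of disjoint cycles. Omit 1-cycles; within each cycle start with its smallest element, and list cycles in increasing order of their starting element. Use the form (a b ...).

Start at 1 and follow images: 1 → 5 → 4 → 8 → 7 → 6 → 3 → 9 → 1, giving the cycle (1 5 4 8 7 6 3 9).
Repeating from the next unused element and collecting all non-trivial cycles gives (1 5 4 8 7 6 3 9).

(1 5 4 8 7 6 3 9)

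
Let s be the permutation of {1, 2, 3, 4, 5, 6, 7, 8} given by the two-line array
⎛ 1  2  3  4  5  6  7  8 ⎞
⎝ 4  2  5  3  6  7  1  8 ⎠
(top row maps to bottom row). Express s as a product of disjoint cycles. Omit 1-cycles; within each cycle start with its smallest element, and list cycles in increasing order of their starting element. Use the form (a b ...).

(1 4 3 5 6 7)

From 1: 1 → 4 → 3 → 5 → 6 → 7 → 1, closing the cycle (1 4 3 5 6 7).
Repeating from the next unused element and collecting all non-trivial cycles gives (1 4 3 5 6 7).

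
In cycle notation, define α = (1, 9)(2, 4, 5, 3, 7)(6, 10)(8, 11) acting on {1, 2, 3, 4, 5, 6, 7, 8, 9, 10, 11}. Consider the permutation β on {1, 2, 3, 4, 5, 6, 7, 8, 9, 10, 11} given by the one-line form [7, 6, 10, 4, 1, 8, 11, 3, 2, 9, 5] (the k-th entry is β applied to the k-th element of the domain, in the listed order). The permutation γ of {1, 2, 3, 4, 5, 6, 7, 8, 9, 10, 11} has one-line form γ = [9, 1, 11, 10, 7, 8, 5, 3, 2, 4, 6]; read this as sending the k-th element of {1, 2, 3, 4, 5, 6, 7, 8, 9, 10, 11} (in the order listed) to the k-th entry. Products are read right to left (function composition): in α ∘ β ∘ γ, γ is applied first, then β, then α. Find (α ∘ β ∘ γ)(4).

1

(α ∘ β ∘ γ)(4) = α(β(γ(4))). γ(4) = 10, then β(10) = 9, then α(9) = 1, so the result is 1.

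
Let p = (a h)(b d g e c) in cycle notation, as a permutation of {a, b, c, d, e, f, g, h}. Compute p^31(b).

d

b lies in the 5-cycle (b d g e c).
On a 5-cycle, p^5 is the identity, so p^31 = p^1 there (31 ≡ 1 mod 5).
Stepping 1 place around the cycle: b → d.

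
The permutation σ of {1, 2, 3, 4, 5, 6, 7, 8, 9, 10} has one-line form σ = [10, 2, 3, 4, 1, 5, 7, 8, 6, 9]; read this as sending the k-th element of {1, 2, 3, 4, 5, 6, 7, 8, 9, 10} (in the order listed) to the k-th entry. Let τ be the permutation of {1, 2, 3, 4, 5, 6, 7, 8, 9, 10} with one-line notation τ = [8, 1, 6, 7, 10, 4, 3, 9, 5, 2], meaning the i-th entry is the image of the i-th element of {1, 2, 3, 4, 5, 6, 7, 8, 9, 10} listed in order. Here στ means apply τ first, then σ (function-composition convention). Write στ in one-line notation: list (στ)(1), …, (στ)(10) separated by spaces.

8 10 5 7 9 4 3 6 1 2

Chase each element through τ then σ: 1 → 8 → 8; 2 → 1 → 10; 3 → 6 → 5; 4 → 7 → 7; 5 → 10 → 9; 6 → 4 → 4; 7 → 3 → 3; 8 → 9 → 6; 9 → 5 → 1; 10 → 2 → 2.
Collecting the images, στ = [8 10 5 7 9 4 3 6 1 2].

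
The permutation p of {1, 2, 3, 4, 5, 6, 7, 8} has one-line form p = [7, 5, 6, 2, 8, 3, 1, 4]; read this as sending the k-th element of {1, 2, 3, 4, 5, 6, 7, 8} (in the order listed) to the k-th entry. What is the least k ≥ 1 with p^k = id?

Decomposing into disjoint cycles gives cycle lengths 4, 2, 2.
The order of p is the least common multiple of its cycle lengths: lcm(4, 2, 2) = 4.

4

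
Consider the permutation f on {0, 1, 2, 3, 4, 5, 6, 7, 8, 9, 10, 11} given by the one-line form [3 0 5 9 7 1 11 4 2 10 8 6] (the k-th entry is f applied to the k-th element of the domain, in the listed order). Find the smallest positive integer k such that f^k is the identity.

Writing f as disjoint cycles, the cycle lengths are 8, 2, 2.
The order is lcm(8, 2, 2) = 8.

8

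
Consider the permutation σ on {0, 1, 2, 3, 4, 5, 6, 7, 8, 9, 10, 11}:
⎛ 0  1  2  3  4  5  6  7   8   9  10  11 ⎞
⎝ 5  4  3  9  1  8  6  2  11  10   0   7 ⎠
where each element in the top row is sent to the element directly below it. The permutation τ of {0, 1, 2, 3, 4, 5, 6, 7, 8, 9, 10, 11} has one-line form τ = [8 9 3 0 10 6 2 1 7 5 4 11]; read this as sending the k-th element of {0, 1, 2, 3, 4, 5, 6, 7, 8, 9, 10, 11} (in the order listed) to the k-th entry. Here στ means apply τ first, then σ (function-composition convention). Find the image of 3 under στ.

τ(3) = 0, then σ(0) = 5; composing gives (στ)(3) = 5.

5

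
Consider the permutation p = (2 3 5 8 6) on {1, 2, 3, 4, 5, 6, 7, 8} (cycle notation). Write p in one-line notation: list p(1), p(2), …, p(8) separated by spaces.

1 3 5 4 8 2 7 6

Reading each image from the cycles: 1→1, 2→3, 3→5, 4→4, 5→8, 6→2, 7→7, 8→6.
Listing these in domain order gives 1 3 5 4 8 2 7 6.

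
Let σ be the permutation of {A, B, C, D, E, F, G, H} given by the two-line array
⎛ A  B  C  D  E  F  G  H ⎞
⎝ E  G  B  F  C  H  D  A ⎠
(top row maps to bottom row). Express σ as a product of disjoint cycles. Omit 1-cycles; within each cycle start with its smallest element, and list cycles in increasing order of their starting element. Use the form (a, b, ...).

From A: A → E → C → B → G → D → F → H → A, closing the cycle (A, E, C, B, G, D, F, H).
Continuing from each remaining unvisited element yields (A, E, C, B, G, D, F, H).

(A, E, C, B, G, D, F, H)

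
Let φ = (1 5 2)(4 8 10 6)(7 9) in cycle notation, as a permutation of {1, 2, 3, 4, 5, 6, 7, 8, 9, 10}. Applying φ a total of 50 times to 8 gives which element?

8 lies in the 4-cycle (4 8 10 6).
Powers repeat with period 4 on this cycle, and 50 mod 4 = 2, so φ^50(8) = φ^2(8).
Advancing 2 steps from 8: 8 → 10 → 6.

6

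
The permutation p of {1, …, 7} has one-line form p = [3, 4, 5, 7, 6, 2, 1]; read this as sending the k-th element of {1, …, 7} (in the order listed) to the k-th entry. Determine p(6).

2

6 is element number 6 of the domain, and entry number 6 of the one-line form is 2, so p(6) = 2.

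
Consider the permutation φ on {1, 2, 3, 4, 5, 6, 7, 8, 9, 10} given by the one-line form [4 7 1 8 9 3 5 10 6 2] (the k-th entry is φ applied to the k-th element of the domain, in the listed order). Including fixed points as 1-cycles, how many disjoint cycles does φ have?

1

The cycle decomposition is (1, 4, 8, 10, 2, 7, 5, 9, 6, 3), which has 1 cycle (counting 1-cycles).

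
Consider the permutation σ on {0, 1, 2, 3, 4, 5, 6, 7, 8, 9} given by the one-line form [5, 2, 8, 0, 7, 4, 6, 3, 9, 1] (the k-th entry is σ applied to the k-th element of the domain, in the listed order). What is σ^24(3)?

7

Tracing 3 → 0 → … returns to 3 after 5 steps, so 3 lies in a 5-cycle (0 5 4 7 3).
Powers repeat with period 5 on this cycle, and 24 mod 5 = 4, so σ^24(3) = σ^4(3).
Advancing 4 steps from 3: 3 → 0 → 5 → 4 → 7.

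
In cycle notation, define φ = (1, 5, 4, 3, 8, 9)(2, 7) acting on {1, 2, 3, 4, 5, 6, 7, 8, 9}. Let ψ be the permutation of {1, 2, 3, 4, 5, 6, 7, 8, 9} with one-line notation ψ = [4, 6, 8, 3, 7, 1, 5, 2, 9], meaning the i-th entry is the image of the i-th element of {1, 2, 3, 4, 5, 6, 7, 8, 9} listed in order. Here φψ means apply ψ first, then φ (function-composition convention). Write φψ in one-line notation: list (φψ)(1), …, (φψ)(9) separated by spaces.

(φψ)(x) = φ(ψ(x)). Computing each image: φ(ψ(1)) = φ(4) = 3, φ(ψ(2)) = φ(6) = 6, φ(ψ(3)) = φ(8) = 9, φ(ψ(4)) = φ(3) = 8, φ(ψ(5)) = φ(7) = 2, φ(ψ(6)) = φ(1) = 5, φ(ψ(7)) = φ(5) = 4, φ(ψ(8)) = φ(2) = 7, φ(ψ(9)) = φ(9) = 1.
Hence φψ = [3 6 9 8 2 5 4 7 1].

3 6 9 8 2 5 4 7 1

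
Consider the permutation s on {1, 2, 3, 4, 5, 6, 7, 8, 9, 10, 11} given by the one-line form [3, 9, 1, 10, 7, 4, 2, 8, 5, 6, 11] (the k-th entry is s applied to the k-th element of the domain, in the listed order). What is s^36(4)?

Tracing 4 → 10 → … returns to 4 after 3 steps, so 4 lies in a 3-cycle (4 10 6).
On a 3-cycle, s^3 is the identity, so s^36 = s^0 there (36 ≡ 0 mod 3).
So s^36(4) = 4.

4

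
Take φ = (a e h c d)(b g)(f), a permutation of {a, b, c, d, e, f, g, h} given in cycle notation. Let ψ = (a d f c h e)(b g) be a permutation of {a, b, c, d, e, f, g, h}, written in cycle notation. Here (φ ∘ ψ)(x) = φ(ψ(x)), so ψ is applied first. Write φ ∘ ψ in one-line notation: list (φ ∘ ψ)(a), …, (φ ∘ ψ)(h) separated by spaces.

For each element, apply ψ then φ: a → d → a; b → g → b; c → h → c; d → f → f; e → a → e; f → c → d; g → b → g; h → e → h.
So φ ∘ ψ in one-line form is a b c f e d g h.

a b c f e d g h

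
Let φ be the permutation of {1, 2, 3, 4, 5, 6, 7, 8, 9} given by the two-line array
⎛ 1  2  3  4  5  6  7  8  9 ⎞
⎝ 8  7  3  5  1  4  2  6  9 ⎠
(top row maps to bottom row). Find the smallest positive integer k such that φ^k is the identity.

10

Decomposing into disjoint cycles gives cycle lengths 5, 2, 1, 1.
Since disjoint cycles commute, ord(φ) = lcm(5, 2) = 10.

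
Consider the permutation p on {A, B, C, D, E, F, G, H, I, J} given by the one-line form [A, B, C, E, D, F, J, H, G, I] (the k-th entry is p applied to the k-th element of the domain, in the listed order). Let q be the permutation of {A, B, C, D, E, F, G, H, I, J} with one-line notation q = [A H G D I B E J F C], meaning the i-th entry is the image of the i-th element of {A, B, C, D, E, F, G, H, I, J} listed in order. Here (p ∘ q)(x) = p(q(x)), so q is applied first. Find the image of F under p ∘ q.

B

(p ∘ q)(F) = p(q(F)). q(F) = B, then p(B) = B. So (p ∘ q)(F) = B.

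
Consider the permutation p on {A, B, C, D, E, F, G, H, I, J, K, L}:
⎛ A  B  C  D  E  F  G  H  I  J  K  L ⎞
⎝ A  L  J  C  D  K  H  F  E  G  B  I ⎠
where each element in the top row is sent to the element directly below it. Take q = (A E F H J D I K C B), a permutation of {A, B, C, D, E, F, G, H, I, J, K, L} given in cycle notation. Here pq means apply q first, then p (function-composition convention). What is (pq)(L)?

(pq)(L) = p(q(L)). q(L) = L, then p(L) = I. So (pq)(L) = I.

I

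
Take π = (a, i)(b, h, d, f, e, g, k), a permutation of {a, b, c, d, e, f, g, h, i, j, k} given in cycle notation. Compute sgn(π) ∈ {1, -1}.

-1

The cycle lengths are 7, 2, 1, 1.
A cycle of length ℓ contributes ℓ−1 transpositions, so π is a product of 6 + 1 = 7 transpositions — odd.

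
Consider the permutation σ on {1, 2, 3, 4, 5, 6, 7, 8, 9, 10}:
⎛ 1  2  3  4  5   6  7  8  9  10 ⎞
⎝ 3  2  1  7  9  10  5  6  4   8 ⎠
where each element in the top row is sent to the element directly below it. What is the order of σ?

12

Writing σ as disjoint cycles, the cycle lengths are 4, 3, 2, 1.
Since disjoint cycles commute, ord(σ) = lcm(4, 3, 2) = 12.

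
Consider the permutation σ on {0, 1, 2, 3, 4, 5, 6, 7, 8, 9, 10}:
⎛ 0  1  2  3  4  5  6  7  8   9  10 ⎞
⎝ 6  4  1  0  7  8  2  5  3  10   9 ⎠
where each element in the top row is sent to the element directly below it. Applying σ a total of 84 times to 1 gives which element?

Tracing 1 → 4 → … returns to 1 after 9 steps, so 1 lies in a 9-cycle (0, 6, 2, 1, 4, 7, 5, 8, 3).
On a 9-cycle, σ^9 is the identity, so σ^84 = σ^3 there (84 ≡ 3 mod 9).
Stepping 3 places around the cycle: 1 → 4 → 7 → 5.

5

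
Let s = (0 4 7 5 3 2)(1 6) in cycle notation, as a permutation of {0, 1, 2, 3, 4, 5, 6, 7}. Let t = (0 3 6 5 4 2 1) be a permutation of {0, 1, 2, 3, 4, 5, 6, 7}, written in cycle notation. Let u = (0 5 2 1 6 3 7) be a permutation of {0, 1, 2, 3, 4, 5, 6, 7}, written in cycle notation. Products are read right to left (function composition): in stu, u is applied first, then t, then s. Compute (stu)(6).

Chase 6: u(6) = 3; t(3) = 6; s(6) = 1. Hence (stu)(6) = 1.

1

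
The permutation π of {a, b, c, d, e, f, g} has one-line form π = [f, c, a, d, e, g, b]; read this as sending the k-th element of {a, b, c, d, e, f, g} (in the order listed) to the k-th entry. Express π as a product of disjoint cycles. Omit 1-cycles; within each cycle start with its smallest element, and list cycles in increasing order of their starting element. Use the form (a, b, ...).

(a, f, g, b, c)

From a: a → f → g → b → c → a, closing the cycle (a, f, g, b, c).
Continuing from each remaining unvisited element yields (a, f, g, b, c).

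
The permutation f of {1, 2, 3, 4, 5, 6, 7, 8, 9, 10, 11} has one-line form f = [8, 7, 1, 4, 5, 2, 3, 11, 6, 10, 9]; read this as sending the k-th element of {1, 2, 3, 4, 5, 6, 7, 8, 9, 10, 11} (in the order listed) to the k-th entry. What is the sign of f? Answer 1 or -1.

-1

In disjoint-cycle form the cycle lengths are 8, 1, 1, 1.
A cycle of length ℓ contributes ℓ−1 transpositions, so f is a product of 7 transpositions — odd.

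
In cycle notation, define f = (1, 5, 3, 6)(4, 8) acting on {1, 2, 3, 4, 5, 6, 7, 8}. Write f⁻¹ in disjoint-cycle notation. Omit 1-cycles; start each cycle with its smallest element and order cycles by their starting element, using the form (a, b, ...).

(1, 6, 3, 5)(4, 8)

The inverse reverses each cycle.
Reversing each cycle of f and rotating so the smallest element leads gives (1, 6, 3, 5)(4, 8).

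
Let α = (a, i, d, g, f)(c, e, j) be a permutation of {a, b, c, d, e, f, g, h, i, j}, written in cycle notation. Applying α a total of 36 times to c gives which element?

c lies in the 3-cycle (c, e, j).
Powers repeat with period 3 on this cycle, and 36 mod 3 = 0, so α^36(c) = α^0(c).
So α^36(c) = c.

c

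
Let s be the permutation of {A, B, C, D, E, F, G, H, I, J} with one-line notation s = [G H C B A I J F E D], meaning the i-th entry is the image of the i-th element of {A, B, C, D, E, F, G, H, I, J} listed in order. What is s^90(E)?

E

Tracing E → A → … returns to E after 9 steps, so E lies in a 9-cycle (A G J D B H F I E).
Since the cycle has length 9, s^90 acts on it the same as s^0 (90 mod 9 = 0).
So s^90(E) = E.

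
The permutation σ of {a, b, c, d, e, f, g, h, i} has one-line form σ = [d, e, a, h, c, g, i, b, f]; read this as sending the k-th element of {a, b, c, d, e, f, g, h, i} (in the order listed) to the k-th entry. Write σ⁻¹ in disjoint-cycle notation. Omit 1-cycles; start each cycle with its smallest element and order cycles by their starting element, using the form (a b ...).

First write σ in disjoint cycles: (a d h b e c)(f g i).
The inverse reverses every cycle; in canonical form, σ⁻¹ = (a c e b h d)(f i g).

(a c e b h d)(f i g)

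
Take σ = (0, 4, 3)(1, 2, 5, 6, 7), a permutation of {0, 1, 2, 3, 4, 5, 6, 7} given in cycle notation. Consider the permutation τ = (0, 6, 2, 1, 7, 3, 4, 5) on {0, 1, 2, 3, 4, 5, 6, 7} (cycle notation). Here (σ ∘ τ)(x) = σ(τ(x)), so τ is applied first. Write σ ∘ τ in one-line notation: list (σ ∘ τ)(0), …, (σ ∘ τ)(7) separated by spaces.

For each element, apply τ then σ: 0 → 6 → 7; 1 → 7 → 1; 2 → 1 → 2; 3 → 4 → 3; 4 → 5 → 6; 5 → 0 → 4; 6 → 2 → 5; 7 → 3 → 0.
So σ ∘ τ in one-line form is 7 1 2 3 6 4 5 0.

7 1 2 3 6 4 5 0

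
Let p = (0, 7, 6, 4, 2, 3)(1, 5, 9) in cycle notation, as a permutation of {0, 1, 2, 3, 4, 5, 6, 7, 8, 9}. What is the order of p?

6

The cycle type of p is (6, 3, 1).
Since disjoint cycles commute, ord(p) = lcm(6, 3) = 6.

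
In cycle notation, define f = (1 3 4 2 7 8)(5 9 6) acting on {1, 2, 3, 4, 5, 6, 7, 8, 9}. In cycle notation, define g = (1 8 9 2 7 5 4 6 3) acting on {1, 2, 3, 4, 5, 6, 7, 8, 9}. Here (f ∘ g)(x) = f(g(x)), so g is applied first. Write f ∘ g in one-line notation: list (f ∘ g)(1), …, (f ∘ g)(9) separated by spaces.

1 8 3 5 2 4 9 6 7

For each element, apply g then f: 1 → 8 → 1; 2 → 7 → 8; 3 → 1 → 3; 4 → 6 → 5; 5 → 4 → 2; 6 → 3 → 4; 7 → 5 → 9; 8 → 9 → 6; 9 → 2 → 7.
Collecting the images, f ∘ g = [1 8 3 5 2 4 9 6 7].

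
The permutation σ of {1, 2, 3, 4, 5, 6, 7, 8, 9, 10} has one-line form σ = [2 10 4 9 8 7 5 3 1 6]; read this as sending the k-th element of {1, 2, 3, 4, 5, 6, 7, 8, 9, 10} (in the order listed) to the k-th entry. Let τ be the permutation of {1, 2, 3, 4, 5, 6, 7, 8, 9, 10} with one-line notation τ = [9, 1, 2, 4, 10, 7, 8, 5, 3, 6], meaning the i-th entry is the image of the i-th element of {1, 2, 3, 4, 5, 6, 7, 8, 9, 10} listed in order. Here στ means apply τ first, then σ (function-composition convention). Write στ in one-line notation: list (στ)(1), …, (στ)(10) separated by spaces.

Chase each element through τ then σ: 1 → 9 → 1; 2 → 1 → 2; 3 → 2 → 10; 4 → 4 → 9; 5 → 10 → 6; 6 → 7 → 5; 7 → 8 → 3; 8 → 5 → 8; 9 → 3 → 4; 10 → 6 → 7.
So στ in one-line form is 1 2 10 9 6 5 3 8 4 7.

1 2 10 9 6 5 3 8 4 7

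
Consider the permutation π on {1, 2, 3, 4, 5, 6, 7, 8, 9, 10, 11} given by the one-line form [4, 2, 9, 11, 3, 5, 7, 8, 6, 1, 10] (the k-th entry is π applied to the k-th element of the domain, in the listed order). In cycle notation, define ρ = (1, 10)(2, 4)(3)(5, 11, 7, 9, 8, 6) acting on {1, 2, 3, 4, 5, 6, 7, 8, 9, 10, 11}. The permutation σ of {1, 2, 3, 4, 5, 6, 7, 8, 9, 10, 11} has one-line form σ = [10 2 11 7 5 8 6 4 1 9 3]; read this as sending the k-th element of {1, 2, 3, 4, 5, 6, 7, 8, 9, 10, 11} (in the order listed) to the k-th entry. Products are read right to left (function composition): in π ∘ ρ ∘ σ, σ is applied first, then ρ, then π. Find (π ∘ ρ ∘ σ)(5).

10

(π ∘ ρ ∘ σ)(5) = π(ρ(σ(5))). σ(5) = 5, then ρ(5) = 11, then π(11) = 10, so the result is 10.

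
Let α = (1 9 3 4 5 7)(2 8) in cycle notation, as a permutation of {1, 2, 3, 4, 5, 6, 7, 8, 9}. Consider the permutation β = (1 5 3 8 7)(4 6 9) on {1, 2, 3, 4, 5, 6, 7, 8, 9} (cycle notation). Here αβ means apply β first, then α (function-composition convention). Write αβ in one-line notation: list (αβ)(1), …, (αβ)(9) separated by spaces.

Chase each element through β then α: 1 → 5 → 7; 2 → 2 → 8; 3 → 8 → 2; 4 → 6 → 6; 5 → 3 → 4; 6 → 9 → 3; 7 → 1 → 9; 8 → 7 → 1; 9 → 4 → 5.
So αβ in one-line form is 7 8 2 6 4 3 9 1 5.

7 8 2 6 4 3 9 1 5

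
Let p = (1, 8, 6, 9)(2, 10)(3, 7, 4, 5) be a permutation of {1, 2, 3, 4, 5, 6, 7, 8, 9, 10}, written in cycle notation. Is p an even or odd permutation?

The cycle lengths are 4, 4, 2.
A cycle of length ℓ contributes ℓ−1 transpositions, so p is a product of 3 + 3 + 1 = 7 transpositions — odd.

odd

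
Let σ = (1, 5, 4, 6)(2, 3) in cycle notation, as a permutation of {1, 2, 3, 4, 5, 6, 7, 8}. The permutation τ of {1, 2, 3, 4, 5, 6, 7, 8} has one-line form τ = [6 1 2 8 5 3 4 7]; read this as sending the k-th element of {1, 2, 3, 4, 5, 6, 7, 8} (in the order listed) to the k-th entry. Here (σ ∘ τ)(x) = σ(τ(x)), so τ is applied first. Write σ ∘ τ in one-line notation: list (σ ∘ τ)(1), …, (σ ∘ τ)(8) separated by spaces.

For each element, apply τ then σ: 1 → 6 → 1; 2 → 1 → 5; 3 → 2 → 3; 4 → 8 → 8; 5 → 5 → 4; 6 → 3 → 2; 7 → 4 → 6; 8 → 7 → 7.
So σ ∘ τ in one-line form is 1 5 3 8 4 2 6 7.

1 5 3 8 4 2 6 7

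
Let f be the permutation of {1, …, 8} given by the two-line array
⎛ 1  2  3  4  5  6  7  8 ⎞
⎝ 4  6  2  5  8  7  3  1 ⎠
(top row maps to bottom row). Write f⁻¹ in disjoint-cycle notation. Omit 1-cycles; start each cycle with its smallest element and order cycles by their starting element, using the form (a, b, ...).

The cycle decomposition of f is (1, 4, 5, 8)(2, 6, 7, 3).
Reversing each cycle (and rotating so the smallest element leads) gives f⁻¹ = (1, 8, 5, 4)(2, 3, 7, 6).

(1, 8, 5, 4)(2, 3, 7, 6)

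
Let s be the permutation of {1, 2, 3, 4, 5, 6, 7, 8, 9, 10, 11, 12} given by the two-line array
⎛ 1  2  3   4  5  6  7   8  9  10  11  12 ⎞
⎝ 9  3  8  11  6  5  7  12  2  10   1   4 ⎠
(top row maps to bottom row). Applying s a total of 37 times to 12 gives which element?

2

Tracing 12 → 4 → … returns to 12 after 8 steps, so 12 lies in an 8-cycle (1 9 2 3 8 12 4 11).
On an 8-cycle, s^8 is the identity, so s^37 = s^5 there (37 ≡ 5 mod 8).
Stepping 5 places around the cycle: 12 → 4 → 11 → 1 → 9 → 2.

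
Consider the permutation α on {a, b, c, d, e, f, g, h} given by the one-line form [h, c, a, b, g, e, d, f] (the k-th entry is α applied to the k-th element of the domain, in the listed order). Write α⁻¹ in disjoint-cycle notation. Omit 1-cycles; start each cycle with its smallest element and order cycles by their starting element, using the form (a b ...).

(a c b d g e f h)

First write α in disjoint cycles: (a h f e g d b c).
The inverse reverses every cycle; in canonical form, α⁻¹ = (a c b d g e f h).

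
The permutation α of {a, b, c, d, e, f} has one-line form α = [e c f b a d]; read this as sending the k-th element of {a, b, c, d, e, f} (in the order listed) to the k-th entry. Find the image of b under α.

b is element number 2 of the domain, and entry number 2 of the one-line form is c, so α(b) = c.

c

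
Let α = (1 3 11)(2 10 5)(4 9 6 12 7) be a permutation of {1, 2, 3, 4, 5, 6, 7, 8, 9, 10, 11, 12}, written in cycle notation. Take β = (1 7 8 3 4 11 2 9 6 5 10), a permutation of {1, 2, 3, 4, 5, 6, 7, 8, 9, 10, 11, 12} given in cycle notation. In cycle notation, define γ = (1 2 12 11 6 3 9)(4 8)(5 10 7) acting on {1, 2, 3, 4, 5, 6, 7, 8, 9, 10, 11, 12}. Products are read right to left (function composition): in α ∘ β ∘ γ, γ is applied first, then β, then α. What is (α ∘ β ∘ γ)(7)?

(α ∘ β ∘ γ)(7) = α(β(γ(7))). γ(7) = 5, then β(5) = 10, then α(10) = 5, so the result is 5.

5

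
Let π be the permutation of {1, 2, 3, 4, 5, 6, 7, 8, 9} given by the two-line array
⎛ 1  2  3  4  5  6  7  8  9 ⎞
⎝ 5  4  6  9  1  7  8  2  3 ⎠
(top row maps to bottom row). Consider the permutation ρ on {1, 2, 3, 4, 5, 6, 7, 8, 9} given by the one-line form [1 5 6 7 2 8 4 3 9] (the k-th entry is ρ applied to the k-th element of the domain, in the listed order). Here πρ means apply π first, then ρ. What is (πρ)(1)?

(πρ)(1) = ρ(π(1)). π(1) = 5, then ρ(5) = 2. So (πρ)(1) = 2.

2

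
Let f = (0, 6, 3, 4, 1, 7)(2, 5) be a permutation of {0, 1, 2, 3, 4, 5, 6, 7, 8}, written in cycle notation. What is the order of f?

6

The disjoint cycles have lengths 6, 2, 1.
Since disjoint cycles commute, ord(f) = lcm(6, 2) = 6.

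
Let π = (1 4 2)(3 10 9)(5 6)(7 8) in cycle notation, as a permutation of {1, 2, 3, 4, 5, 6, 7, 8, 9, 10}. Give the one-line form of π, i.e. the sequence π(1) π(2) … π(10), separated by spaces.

Image by image: 1↦4, 2↦1, 3↦10, 4↦2, 5↦6, 6↦5, 7↦8, 8↦7, 9↦3, 10↦9.
So the one-line form is 4 1 10 2 6 5 8 7 3 9.

4 1 10 2 6 5 8 7 3 9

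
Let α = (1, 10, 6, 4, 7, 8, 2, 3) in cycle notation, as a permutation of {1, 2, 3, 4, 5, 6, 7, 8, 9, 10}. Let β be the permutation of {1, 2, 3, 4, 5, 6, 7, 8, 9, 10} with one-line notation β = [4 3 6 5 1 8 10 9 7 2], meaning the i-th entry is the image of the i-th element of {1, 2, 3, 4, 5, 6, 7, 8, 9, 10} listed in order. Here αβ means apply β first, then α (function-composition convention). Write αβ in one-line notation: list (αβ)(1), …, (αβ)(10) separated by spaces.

(αβ)(x) = α(β(x)). Computing each image: α(β(1)) = α(4) = 7, α(β(2)) = α(3) = 1, α(β(3)) = α(6) = 4, α(β(4)) = α(5) = 5, α(β(5)) = α(1) = 10, α(β(6)) = α(8) = 2, α(β(7)) = α(10) = 6, α(β(8)) = α(9) = 9, α(β(9)) = α(7) = 8, α(β(10)) = α(2) = 3.
Hence αβ = [7 1 4 5 10 2 6 9 8 3].

7 1 4 5 10 2 6 9 8 3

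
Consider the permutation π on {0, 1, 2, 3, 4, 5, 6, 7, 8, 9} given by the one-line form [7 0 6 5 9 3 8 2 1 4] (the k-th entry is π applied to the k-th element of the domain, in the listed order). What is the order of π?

The disjoint-cycle form of π has cycle lengths 6, 2, 2.
Since disjoint cycles commute, ord(π) = lcm(6, 2, 2) = 6.

6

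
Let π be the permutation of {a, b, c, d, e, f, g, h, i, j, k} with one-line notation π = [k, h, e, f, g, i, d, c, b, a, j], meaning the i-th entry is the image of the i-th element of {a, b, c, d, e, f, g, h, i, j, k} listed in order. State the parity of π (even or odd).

odd

In disjoint-cycle form the cycle lengths are 8, 3.
A cycle is odd iff its length is even; π has 1 even-length cycle, so sgn(π) = (−1)^1 and π is odd.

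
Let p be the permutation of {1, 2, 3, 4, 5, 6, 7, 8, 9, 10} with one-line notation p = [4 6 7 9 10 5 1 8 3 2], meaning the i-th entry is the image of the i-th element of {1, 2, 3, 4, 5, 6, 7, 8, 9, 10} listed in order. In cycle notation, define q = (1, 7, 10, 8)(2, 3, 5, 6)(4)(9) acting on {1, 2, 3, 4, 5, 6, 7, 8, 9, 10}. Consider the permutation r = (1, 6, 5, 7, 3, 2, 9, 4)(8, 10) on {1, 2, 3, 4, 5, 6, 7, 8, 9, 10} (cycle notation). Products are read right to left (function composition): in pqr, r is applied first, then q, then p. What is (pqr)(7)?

10

Apply the permutations in order: r(7) = 3, then q(3) = 5, then p(5) = 10. So (pqr)(7) = 10.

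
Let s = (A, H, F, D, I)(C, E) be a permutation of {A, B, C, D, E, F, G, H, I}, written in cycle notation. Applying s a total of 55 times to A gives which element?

A lies in the 5-cycle (A, H, F, D, I).
Powers repeat with period 5 on this cycle, and 55 mod 5 = 0, so s^55(A) = s^0(A).
So s^55(A) = A.

A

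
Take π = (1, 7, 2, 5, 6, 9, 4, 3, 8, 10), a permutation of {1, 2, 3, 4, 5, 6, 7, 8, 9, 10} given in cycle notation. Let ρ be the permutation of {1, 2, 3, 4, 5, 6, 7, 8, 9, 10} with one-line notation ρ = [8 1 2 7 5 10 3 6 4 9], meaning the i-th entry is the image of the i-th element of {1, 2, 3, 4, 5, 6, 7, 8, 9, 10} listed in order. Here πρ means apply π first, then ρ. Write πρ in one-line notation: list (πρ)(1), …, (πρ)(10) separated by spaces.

3 5 6 2 10 4 1 9 7 8

For each element, apply π then ρ: 1 → 7 → 3; 2 → 5 → 5; 3 → 8 → 6; 4 → 3 → 2; 5 → 6 → 10; 6 → 9 → 4; 7 → 2 → 1; 8 → 10 → 9; 9 → 4 → 7; 10 → 1 → 8.
So πρ in one-line form is 3 5 6 2 10 4 1 9 7 8.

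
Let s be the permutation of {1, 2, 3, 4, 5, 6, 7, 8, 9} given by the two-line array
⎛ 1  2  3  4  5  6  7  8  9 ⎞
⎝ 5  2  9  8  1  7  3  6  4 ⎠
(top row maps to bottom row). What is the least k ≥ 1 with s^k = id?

6

Decomposing into disjoint cycles gives cycle lengths 6, 2, 1.
The order of s is the least common multiple of its cycle lengths: lcm(6, 2) = 6.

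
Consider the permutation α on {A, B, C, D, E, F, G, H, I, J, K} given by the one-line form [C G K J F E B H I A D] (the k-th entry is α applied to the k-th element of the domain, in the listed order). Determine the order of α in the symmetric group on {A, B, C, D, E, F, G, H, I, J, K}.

10

The disjoint-cycle form of α has cycle lengths 5, 2, 2, 1, 1.
The order of α is the least common multiple of its cycle lengths: lcm(5, 2, 2) = 10.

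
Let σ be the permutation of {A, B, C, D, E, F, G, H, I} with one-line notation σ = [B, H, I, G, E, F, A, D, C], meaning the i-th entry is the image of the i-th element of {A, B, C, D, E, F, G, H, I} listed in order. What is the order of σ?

10

The disjoint-cycle form of σ has cycle lengths 5, 2, 1, 1.
The order is lcm(5, 2) = 10.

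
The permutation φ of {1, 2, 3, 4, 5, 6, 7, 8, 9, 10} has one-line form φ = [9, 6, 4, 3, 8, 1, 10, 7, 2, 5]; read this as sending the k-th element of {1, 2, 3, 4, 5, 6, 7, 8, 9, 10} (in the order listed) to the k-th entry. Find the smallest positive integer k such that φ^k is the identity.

4

The disjoint-cycle form of φ has cycle lengths 4, 4, 2.
The order is lcm(4, 4, 2) = 4.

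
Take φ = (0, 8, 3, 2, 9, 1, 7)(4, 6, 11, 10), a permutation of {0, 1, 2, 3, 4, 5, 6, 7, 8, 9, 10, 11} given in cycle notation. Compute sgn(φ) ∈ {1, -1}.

The cycle lengths are 7, 4, 1.
A cycle is odd iff its length is even; φ has 1 even-length cycle, so sgn(φ) = (−1)^1 and φ is odd.

-1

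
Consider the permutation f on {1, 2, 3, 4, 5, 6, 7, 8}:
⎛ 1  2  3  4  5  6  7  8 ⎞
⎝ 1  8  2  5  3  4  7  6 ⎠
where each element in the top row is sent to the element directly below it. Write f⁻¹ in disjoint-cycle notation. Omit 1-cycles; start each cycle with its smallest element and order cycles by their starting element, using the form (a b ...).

The cycle decomposition of f is (2 8 6 4 5 3).
The inverse reverses every cycle; in canonical form, f⁻¹ = (2 3 5 4 6 8).

(2 3 5 4 6 8)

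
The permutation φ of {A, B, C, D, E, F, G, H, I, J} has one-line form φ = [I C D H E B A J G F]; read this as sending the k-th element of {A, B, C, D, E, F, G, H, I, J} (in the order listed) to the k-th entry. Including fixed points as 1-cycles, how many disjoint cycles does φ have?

3

The cycle decomposition is (A, I, G)(B, C, D, H, J, F)(E), which has 3 cycles (counting 1-cycles).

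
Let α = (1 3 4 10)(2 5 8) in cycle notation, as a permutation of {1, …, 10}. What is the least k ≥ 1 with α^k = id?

The cycle type of α is (4, 3, 1, 1, 1).
The order of α is the least common multiple of its cycle lengths: lcm(4, 3) = 12.

12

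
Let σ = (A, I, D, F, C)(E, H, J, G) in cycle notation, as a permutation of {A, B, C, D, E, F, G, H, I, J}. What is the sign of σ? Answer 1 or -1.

The cycle lengths are 5, 4, 1.
A cycle is odd iff its length is even; σ has 1 even-length cycle, so sgn(σ) = (−1)^1 and σ is odd.

-1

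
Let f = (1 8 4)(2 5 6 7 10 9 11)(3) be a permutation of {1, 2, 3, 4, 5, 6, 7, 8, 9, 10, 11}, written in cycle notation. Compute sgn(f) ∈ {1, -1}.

The cycle lengths are 7, 3, 1.
A cycle is odd iff its length is even; f has 0 even-length cycles, so sgn(f) = (−1)^0 and f is even.

1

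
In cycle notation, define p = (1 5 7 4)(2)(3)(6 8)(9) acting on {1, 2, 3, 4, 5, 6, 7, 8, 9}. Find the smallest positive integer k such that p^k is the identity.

The disjoint cycles have lengths 4, 2, 1, 1, 1.
The order of p is the least common multiple of its cycle lengths: lcm(4, 2) = 4.

4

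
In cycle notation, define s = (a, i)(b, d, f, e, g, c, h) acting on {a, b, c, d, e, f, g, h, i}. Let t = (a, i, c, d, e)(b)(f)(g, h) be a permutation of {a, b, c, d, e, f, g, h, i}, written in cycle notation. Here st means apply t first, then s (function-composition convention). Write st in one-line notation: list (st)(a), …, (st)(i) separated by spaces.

a d f g i e b c h

Chase each element through t then s: a → i → a; b → b → d; c → d → f; d → e → g; e → a → i; f → f → e; g → h → b; h → g → c; i → c → h.
Collecting the images, st = [a d f g i e b c h].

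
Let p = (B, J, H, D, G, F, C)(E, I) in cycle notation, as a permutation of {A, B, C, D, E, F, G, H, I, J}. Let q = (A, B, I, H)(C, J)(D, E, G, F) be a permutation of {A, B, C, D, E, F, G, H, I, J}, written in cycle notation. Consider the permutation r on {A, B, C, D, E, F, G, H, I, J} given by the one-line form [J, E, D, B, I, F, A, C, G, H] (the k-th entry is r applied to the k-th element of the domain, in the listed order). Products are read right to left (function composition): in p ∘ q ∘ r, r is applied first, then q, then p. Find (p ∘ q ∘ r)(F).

(p ∘ q ∘ r)(F) = p(q(r(F))). r(F) = F, then q(F) = D, then p(D) = G, so the result is G.

G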